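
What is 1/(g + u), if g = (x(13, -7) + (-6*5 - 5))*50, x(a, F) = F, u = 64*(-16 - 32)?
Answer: -1/5172 ≈ -0.00019335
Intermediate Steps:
u = -3072 (u = 64*(-48) = -3072)
g = -2100 (g = (-7 + (-6*5 - 5))*50 = (-7 + (-30 - 5))*50 = (-7 - 35)*50 = -42*50 = -2100)
1/(g + u) = 1/(-2100 - 3072) = 1/(-5172) = -1/5172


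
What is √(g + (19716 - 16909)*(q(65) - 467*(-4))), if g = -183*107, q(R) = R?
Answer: 5*√216254 ≈ 2325.2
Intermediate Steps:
g = -19581
√(g + (19716 - 16909)*(q(65) - 467*(-4))) = √(-19581 + (19716 - 16909)*(65 - 467*(-4))) = √(-19581 + 2807*(65 + 1868)) = √(-19581 + 2807*1933) = √(-19581 + 5425931) = √5406350 = 5*√216254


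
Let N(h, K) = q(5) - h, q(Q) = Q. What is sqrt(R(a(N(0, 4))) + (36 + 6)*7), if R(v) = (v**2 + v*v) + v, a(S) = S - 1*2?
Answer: 3*sqrt(35) ≈ 17.748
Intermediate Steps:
N(h, K) = 5 - h
a(S) = -2 + S (a(S) = S - 2 = -2 + S)
R(v) = v + 2*v**2 (R(v) = (v**2 + v**2) + v = 2*v**2 + v = v + 2*v**2)
sqrt(R(a(N(0, 4))) + (36 + 6)*7) = sqrt((-2 + (5 - 1*0))*(1 + 2*(-2 + (5 - 1*0))) + (36 + 6)*7) = sqrt((-2 + (5 + 0))*(1 + 2*(-2 + (5 + 0))) + 42*7) = sqrt((-2 + 5)*(1 + 2*(-2 + 5)) + 294) = sqrt(3*(1 + 2*3) + 294) = sqrt(3*(1 + 6) + 294) = sqrt(3*7 + 294) = sqrt(21 + 294) = sqrt(315) = 3*sqrt(35)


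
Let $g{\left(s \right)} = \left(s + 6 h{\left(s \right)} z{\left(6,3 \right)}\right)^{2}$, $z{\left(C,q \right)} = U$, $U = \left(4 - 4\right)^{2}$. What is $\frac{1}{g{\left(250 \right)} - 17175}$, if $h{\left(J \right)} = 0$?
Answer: $\frac{1}{45325} \approx 2.2063 \cdot 10^{-5}$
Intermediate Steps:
$U = 0$ ($U = 0^{2} = 0$)
$z{\left(C,q \right)} = 0$
$g{\left(s \right)} = s^{2}$ ($g{\left(s \right)} = \left(s + 6 \cdot 0 \cdot 0\right)^{2} = \left(s + 0 \cdot 0\right)^{2} = \left(s + 0\right)^{2} = s^{2}$)
$\frac{1}{g{\left(250 \right)} - 17175} = \frac{1}{250^{2} - 17175} = \frac{1}{62500 - 17175} = \frac{1}{45325}$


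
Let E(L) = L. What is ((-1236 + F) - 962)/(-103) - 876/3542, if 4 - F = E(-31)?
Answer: 36753/1771 ≈ 20.753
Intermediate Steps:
F = 35 (F = 4 - 1*(-31) = 4 + 31 = 35)
((-1236 + F) - 962)/(-103) - 876/3542 = ((-1236 + 35) - 962)/(-103) - 876/3542 = (-1201 - 962)*(-1/103) - 876*1/3542 = -2163*(-1/103) - 438/1771 = 21 - 438/1771 = 36753/1771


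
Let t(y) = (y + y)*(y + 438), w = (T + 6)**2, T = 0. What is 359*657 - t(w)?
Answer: 201735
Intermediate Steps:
w = 36 (w = (0 + 6)**2 = 6**2 = 36)
t(y) = 2*y*(438 + y) (t(y) = (2*y)*(438 + y) = 2*y*(438 + y))
359*657 - t(w) = 359*657 - 2*36*(438 + 36) = 235863 - 2*36*474 = 235863 - 1*34128 = 235863 - 34128 = 201735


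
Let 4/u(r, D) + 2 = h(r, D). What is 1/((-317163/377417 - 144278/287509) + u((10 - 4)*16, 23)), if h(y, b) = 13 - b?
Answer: -325532352759/545431344932 ≈ -0.59683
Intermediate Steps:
u(r, D) = 4/(11 - D) (u(r, D) = 4/(-2 + (13 - D)) = 4/(11 - D))
1/((-317163/377417 - 144278/287509) + u((10 - 4)*16, 23)) = 1/((-317163/377417 - 144278/287509) - 4/(-11 + 23)) = 1/((-317163*1/377417 - 144278*1/287509) - 4/12) = 1/((-317163/377417 - 144278/287509) - 4*1/12) = 1/(-145640186893/108510784253 - 1/3) = 1/(-545431344932/325532352759) = -325532352759/545431344932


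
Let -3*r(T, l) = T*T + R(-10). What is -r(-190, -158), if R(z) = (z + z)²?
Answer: 36500/3 ≈ 12167.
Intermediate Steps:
R(z) = 4*z² (R(z) = (2*z)² = 4*z²)
r(T, l) = -400/3 - T²/3 (r(T, l) = -(T*T + 4*(-10)²)/3 = -(T² + 4*100)/3 = -(T² + 400)/3 = -(400 + T²)/3 = -400/3 - T²/3)
-r(-190, -158) = -(-400/3 - ⅓*(-190)²) = -(-400/3 - ⅓*36100) = -(-400/3 - 36100/3) = -1*(-36500/3) = 36500/3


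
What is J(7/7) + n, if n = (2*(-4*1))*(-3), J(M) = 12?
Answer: 36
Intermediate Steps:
n = 24 (n = (2*(-4))*(-3) = -8*(-3) = 24)
J(7/7) + n = 12 + 24 = 36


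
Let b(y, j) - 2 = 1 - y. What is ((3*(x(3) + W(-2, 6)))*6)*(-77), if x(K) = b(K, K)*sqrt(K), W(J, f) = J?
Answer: 2772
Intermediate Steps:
b(y, j) = 3 - y (b(y, j) = 2 + (1 - y) = 3 - y)
x(K) = sqrt(K)*(3 - K) (x(K) = (3 - K)*sqrt(K) = sqrt(K)*(3 - K))
((3*(x(3) + W(-2, 6)))*6)*(-77) = ((3*(sqrt(3)*(3 - 1*3) - 2))*6)*(-77) = ((3*(sqrt(3)*(3 - 3) - 2))*6)*(-77) = ((3*(sqrt(3)*0 - 2))*6)*(-77) = ((3*(0 - 2))*6)*(-77) = ((3*(-2))*6)*(-77) = -6*6*(-77) = -36*(-77) = 2772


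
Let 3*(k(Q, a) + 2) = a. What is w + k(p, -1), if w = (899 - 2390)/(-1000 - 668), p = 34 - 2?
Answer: -2401/1668 ≈ -1.4394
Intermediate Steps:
p = 32
k(Q, a) = -2 + a/3
w = 497/556 (w = -1491/(-1668) = -1491*(-1/1668) = 497/556 ≈ 0.89388)
w + k(p, -1) = 497/556 + (-2 + (⅓)*(-1)) = 497/556 + (-2 - ⅓) = 497/556 - 7/3 = -2401/1668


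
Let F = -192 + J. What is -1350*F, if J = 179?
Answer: 17550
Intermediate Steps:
F = -13 (F = -192 + 179 = -13)
-1350*F = -1350*(-13) = 17550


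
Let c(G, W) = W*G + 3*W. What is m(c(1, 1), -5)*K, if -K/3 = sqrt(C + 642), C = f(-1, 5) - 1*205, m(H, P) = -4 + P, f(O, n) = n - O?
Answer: 27*sqrt(443) ≈ 568.28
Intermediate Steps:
c(G, W) = 3*W + G*W (c(G, W) = G*W + 3*W = 3*W + G*W)
C = -199 (C = (5 - 1*(-1)) - 1*205 = (5 + 1) - 205 = 6 - 205 = -199)
K = -3*sqrt(443) (K = -3*sqrt(-199 + 642) = -3*sqrt(443) ≈ -63.143)
m(c(1, 1), -5)*K = (-4 - 5)*(-3*sqrt(443)) = -(-27)*sqrt(443) = 27*sqrt(443)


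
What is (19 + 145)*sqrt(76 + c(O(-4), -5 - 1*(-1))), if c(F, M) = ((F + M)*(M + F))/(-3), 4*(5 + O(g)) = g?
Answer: 1312*sqrt(6)/3 ≈ 1071.2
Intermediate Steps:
O(g) = -5 + g/4
c(F, M) = -(F + M)**2/3 (c(F, M) = ((F + M)*(F + M))*(-1/3) = (F + M)**2*(-1/3) = -(F + M)**2/3)
(19 + 145)*sqrt(76 + c(O(-4), -5 - 1*(-1))) = (19 + 145)*sqrt(76 - ((-5 + (1/4)*(-4)) + (-5 - 1*(-1)))**2/3) = 164*sqrt(76 - ((-5 - 1) + (-5 + 1))**2/3) = 164*sqrt(76 - (-6 - 4)**2/3) = 164*sqrt(76 - 1/3*(-10)**2) = 164*sqrt(76 - 1/3*100) = 164*sqrt(76 - 100/3) = 164*sqrt(128/3) = 164*(8*sqrt(6)/3) = 1312*sqrt(6)/3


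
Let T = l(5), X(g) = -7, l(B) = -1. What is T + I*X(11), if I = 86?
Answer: -603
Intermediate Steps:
T = -1
T + I*X(11) = -1 + 86*(-7) = -1 - 602 = -603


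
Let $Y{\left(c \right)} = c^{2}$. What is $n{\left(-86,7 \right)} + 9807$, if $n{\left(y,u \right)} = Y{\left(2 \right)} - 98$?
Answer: $9713$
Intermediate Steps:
$n{\left(y,u \right)} = -94$ ($n{\left(y,u \right)} = 2^{2} - 98 = 4 - 98 = -94$)
$n{\left(-86,7 \right)} + 9807 = -94 + 9807 = 9713$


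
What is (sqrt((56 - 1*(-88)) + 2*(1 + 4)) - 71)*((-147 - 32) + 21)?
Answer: 11218 - 158*sqrt(154) ≈ 9257.3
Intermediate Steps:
(sqrt((56 - 1*(-88)) + 2*(1 + 4)) - 71)*((-147 - 32) + 21) = (sqrt((56 + 88) + 2*5) - 71)*(-179 + 21) = (sqrt(144 + 10) - 71)*(-158) = (sqrt(154) - 71)*(-158) = (-71 + sqrt(154))*(-158) = 11218 - 158*sqrt(154)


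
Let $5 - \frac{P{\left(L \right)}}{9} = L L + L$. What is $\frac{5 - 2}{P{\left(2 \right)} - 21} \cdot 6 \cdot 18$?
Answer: $- \frac{54}{5} \approx -10.8$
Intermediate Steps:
$P{\left(L \right)} = 45 - 9 L - 9 L^{2}$ ($P{\left(L \right)} = 45 - 9 \left(L L + L\right) = 45 - 9 \left(L^{2} + L\right) = 45 - 9 \left(L + L^{2}\right) = 45 - \left(9 L + 9 L^{2}\right) = 45 - 9 L - 9 L^{2}$)
$\frac{5 - 2}{P{\left(2 \right)} - 21} \cdot 6 \cdot 18 = \frac{5 - 2}{\left(45 - 18 - 9 \cdot 2^{2}\right) - 21} \cdot 6 \cdot 18 = \frac{3}{\left(45 - 18 - 36\right) - 21} \cdot 6 \cdot 18 = \frac{3}{-9 - 21} \cdot 6 \cdot 18 = \frac{3}{-30} \cdot 6 \cdot 18 = 3 \left(- \frac{1}{30}\right) 6 \cdot 18 = \left(- \frac{1}{10}\right) 6 \cdot 18 = \left(- \frac{3}{5}\right) 18 = - \frac{54}{5}$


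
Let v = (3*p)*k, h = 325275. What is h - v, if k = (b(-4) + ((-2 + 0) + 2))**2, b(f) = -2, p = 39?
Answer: 324807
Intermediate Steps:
k = 4 (k = (-2 + ((-2 + 0) + 2))**2 = (-2 + (-2 + 2))**2 = (-2 + 0)**2 = (-2)**2 = 4)
v = 468 (v = (3*39)*4 = 117*4 = 468)
h - v = 325275 - 1*468 = 325275 - 468 = 324807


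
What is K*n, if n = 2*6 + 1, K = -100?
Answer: -1300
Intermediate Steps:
n = 13 (n = 12 + 1 = 13)
K*n = -100*13 = -1300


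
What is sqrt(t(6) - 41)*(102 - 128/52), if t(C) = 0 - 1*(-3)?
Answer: 1294*I*sqrt(38)/13 ≈ 613.6*I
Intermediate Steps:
t(C) = 3 (t(C) = 0 + 3 = 3)
sqrt(t(6) - 41)*(102 - 128/52) = sqrt(3 - 41)*(102 - 128/52) = sqrt(-38)*(102 - 128/52) = (I*sqrt(38))*(102 - 1*32/13) = (I*sqrt(38))*(102 - 32/13) = (I*sqrt(38))*(1294/13) = 1294*I*sqrt(38)/13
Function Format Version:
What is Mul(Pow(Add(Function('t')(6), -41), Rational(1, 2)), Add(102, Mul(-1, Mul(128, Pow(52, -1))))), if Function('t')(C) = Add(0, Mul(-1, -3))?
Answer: Mul(Rational(1294, 13), I, Pow(38, Rational(1, 2))) ≈ Mul(613.60, I)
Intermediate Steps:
Function('t')(C) = 3 (Function('t')(C) = Add(0, 3) = 3)
Mul(Pow(Add(Function('t')(6), -41), Rational(1, 2)), Add(102, Mul(-1, Mul(128, Pow(52, -1))))) = Mul(Pow(Add(3, -41), Rational(1, 2)), Add(102, Mul(-1, Mul(128, Pow(52, -1))))) = Mul(Pow(-38, Rational(1, 2)), Add(102, Mul(-1, Mul(128, Rational(1, 52))))) = Mul(Mul(I, Pow(38, Rational(1, 2))), Add(102, Mul(-1, Rational(32, 13)))) = Mul(Mul(I, Pow(38, Rational(1, 2))), Add(102, Rational(-32, 13))) = Mul(Mul(I, Pow(38, Rational(1, 2))), Rational(1294, 13)) = Mul(Rational(1294, 13), I, Pow(38, Rational(1, 2)))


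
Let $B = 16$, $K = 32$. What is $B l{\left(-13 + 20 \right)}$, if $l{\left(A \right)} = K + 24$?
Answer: $896$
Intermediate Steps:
$l{\left(A \right)} = 56$ ($l{\left(A \right)} = 32 + 24 = 56$)
$B l{\left(-13 + 20 \right)} = 16 \cdot 56 = 896$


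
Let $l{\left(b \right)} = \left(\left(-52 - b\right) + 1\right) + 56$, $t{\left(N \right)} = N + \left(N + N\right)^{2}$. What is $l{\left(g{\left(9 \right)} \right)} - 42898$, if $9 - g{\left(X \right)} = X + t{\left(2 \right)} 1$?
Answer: $-42875$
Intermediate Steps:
$t{\left(N \right)} = N + 4 N^{2}$ ($t{\left(N \right)} = N + \left(2 N\right)^{2} = N + 4 N^{2}$)
$g{\left(X \right)} = -9 - X$ ($g{\left(X \right)} = 9 - \left(X + 2 \left(1 + 4 \cdot 2\right) 1\right) = 9 - \left(X + 2 \left(1 + 8\right) 1\right) = 9 - \left(X + 2 \cdot 9 \cdot 1\right) = 9 - \left(X + 18 \cdot 1\right) = 9 - \left(X + 18\right) = 9 - \left(18 + X\right) = -9 - X$)
$l{\left(b \right)} = 5 - b$ ($l{\left(b \right)} = \left(-51 - b\right) + 56 = 5 - b$)
$l{\left(g{\left(9 \right)} \right)} - 42898 = \left(5 - \left(-9 - 9\right)\right) - 42898 = \left(5 - -18\right) - 42898 = \left(5 + 18\right) - 42898 = 23 - 42898 = -42875$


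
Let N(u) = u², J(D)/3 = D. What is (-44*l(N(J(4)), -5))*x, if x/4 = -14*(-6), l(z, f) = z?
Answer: -2128896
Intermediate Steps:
J(D) = 3*D
x = 336 (x = 4*(-14*(-6)) = 4*(-1*(-84)) = 4*84 = 336)
(-44*l(N(J(4)), -5))*x = -44*(3*4)²*336 = -44*12²*336 = -44*144*336 = -6336*336 = -2128896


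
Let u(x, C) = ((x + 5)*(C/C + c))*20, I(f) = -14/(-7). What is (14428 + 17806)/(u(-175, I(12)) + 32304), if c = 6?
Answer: 16117/4252 ≈ 3.7905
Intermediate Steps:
I(f) = 2 (I(f) = -14*(-1/7) = 2)
u(x, C) = 700 + 140*x (u(x, C) = ((x + 5)*(C/C + 6))*20 = ((5 + x)*(1 + 6))*20 = ((5 + x)*7)*20 = (35 + 7*x)*20 = 700 + 140*x)
(14428 + 17806)/(u(-175, I(12)) + 32304) = (14428 + 17806)/((700 + 140*(-175)) + 32304) = 32234/((700 - 24500) + 32304) = 32234/(-23800 + 32304) = 32234/8504 = 32234*(1/8504) = 16117/4252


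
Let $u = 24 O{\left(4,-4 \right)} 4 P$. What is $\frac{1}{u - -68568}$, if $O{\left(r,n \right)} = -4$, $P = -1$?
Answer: $\frac{1}{68952} \approx 1.4503 \cdot 10^{-5}$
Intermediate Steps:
$u = 384$ ($u = 24 \left(-4\right) 4 \left(-1\right) = 24 \left(\left(-16\right) \left(-1\right)\right) = 24 \cdot 16 = 384$)
$\frac{1}{u - -68568} = \frac{1}{384 - -68568} = \frac{1}{384 + 68568} = \frac{1}{68952}$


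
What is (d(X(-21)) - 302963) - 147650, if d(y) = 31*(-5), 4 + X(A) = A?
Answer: -450768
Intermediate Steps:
X(A) = -4 + A
d(y) = -155
(d(X(-21)) - 302963) - 147650 = (-155 - 302963) - 147650 = -303118 - 147650 = -450768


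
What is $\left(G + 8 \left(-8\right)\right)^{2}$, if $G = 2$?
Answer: $3844$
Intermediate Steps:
$\left(G + 8 \left(-8\right)\right)^{2} = \left(2 + 8 \left(-8\right)\right)^{2} = \left(2 - 64\right)^{2} = \left(-62\right)^{2} = 3844$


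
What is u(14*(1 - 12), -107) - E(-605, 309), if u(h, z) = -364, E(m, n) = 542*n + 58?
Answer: -167900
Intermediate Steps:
E(m, n) = 58 + 542*n
u(14*(1 - 12), -107) - E(-605, 309) = -364 - (58 + 542*309) = -364 - (58 + 167478) = -364 - 1*167536 = -364 - 167536 = -167900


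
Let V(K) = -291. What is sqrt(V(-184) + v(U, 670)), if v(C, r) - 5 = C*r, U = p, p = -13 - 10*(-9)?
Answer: 22*sqrt(106) ≈ 226.50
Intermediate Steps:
p = 77 (p = -13 + 90 = 77)
U = 77
v(C, r) = 5 + C*r
sqrt(V(-184) + v(U, 670)) = sqrt(-291 + (5 + 77*670)) = sqrt(-291 + (5 + 51590)) = sqrt(-291 + 51595) = sqrt(51304) = 22*sqrt(106)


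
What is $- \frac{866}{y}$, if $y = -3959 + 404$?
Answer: $\frac{866}{3555} \approx 0.2436$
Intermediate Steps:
$y = -3555$
$- \frac{866}{y} = - \frac{866}{-3555} = \left(-866\right) \left(- \frac{1}{3555}\right) = \frac{866}{3555}$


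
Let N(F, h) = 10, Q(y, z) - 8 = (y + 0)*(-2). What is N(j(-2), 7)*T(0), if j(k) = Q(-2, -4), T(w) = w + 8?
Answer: 80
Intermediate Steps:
T(w) = 8 + w
Q(y, z) = 8 - 2*y (Q(y, z) = 8 + (y + 0)*(-2) = 8 + y*(-2) = 8 - 2*y)
j(k) = 12 (j(k) = 8 - 2*(-2) = 8 + 4 = 12)
N(j(-2), 7)*T(0) = 10*(8 + 0) = 10*8 = 80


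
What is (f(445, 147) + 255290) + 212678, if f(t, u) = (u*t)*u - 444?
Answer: 10083529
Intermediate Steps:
f(t, u) = -444 + t*u² (f(t, u) = (t*u)*u - 444 = t*u² - 444 = -444 + t*u²)
(f(445, 147) + 255290) + 212678 = ((-444 + 445*147²) + 255290) + 212678 = ((-444 + 445*21609) + 255290) + 212678 = ((-444 + 9616005) + 255290) + 212678 = (9615561 + 255290) + 212678 = 9870851 + 212678 = 10083529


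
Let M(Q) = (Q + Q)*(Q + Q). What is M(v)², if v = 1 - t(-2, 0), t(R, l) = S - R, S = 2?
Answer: 1296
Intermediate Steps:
t(R, l) = 2 - R
v = -3 (v = 1 - (2 - 1*(-2)) = 1 - (2 + 2) = 1 - 1*4 = 1 - 4 = -3)
M(Q) = 4*Q² (M(Q) = (2*Q)*(2*Q) = 4*Q²)
M(v)² = (4*(-3)²)² = (4*9)² = 36² = 1296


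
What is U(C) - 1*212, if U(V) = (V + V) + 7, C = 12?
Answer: -181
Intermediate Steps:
U(V) = 7 + 2*V (U(V) = 2*V + 7 = 7 + 2*V)
U(C) - 1*212 = (7 + 2*12) - 1*212 = (7 + 24) - 212 = 31 - 212 = -181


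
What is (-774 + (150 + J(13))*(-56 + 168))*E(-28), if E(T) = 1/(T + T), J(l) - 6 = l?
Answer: -9077/28 ≈ -324.18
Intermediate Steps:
J(l) = 6 + l
E(T) = 1/(2*T)
(-774 + (150 + J(13))*(-56 + 168))*E(-28) = (-774 + (150 + (6 + 13))*(-56 + 168))*((½)/(-28)) = (-774 + (150 + 19)*112)*((½)*(-1/28)) = (-774 + 169*112)*(-1/56) = (-774 + 18928)*(-1/56) = 18154*(-1/56) = -9077/28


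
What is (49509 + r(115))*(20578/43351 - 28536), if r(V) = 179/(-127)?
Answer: -7777866837356912/5505577 ≈ -1.4127e+9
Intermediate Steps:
r(V) = -179/127 (r(V) = 179*(-1/127) = -179/127)
(49509 + r(115))*(20578/43351 - 28536) = (49509 - 179/127)*(20578/43351 - 28536) = 6287464*(20578*(1/43351) - 28536)/127 = 6287464*(20578/43351 - 28536)/127 = (6287464/127)*(-1237043558/43351) = -7777866837356912/5505577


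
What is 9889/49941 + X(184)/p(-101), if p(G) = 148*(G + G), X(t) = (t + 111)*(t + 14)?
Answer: -42280843/24081228 ≈ -1.7558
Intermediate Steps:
X(t) = (14 + t)*(111 + t) (X(t) = (111 + t)*(14 + t) = (14 + t)*(111 + t))
p(G) = 296*G (p(G) = 148*(2*G) = 296*G)
9889/49941 + X(184)/p(-101) = 9889/49941 + (1554 + 184² + 125*184)/((296*(-101))) = 9889*(1/49941) + (1554 + 33856 + 23000)/(-29896) = 319/1611 + 58410*(-1/29896) = 319/1611 - 29205/14948 = -42280843/24081228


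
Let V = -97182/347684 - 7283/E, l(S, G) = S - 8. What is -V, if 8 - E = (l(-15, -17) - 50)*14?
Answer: 329035004/44764315 ≈ 7.3504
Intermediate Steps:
l(S, G) = -8 + S
E = 1030 (E = 8 - ((-8 - 15) - 50)*14 = 8 - (-23 - 50)*14 = 8 - (-73)*14 = 8 - 1*(-1022) = 8 + 1022 = 1030)
V = -329035004/44764315 (V = -97182/347684 - 7283/1030 = -97182*1/347684 - 7283*1/1030 = -48591/173842 - 7283/1030 = -329035004/44764315 ≈ -7.3504)
-V = -1*(-329035004/44764315) = 329035004/44764315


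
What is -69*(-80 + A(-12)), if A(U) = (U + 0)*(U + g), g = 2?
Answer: -2760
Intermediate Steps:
A(U) = U*(2 + U) (A(U) = (U + 0)*(U + 2) = U*(2 + U))
-69*(-80 + A(-12)) = -69*(-80 - 12*(2 - 12)) = -69*(-80 - 12*(-10)) = -69*(-80 + 120) = -69*40 = -2760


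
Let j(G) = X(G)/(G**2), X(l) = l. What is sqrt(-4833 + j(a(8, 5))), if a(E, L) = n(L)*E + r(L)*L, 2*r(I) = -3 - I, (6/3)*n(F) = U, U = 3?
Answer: I*sqrt(77330)/4 ≈ 69.521*I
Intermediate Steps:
n(F) = 3/2 (n(F) = (1/2)*3 = 3/2)
r(I) = -3/2 - I/2 (r(I) = (-3 - I)/2 = -3/2 - I/2)
a(E, L) = 3*E/2 + L*(-3/2 - L/2) (a(E, L) = 3*E/2 + (-3/2 - L/2)*L = 3*E/2 + L*(-3/2 - L/2))
j(G) = 1/G (j(G) = G/(G**2) = G/G**2 = 1/G)
sqrt(-4833 + j(a(8, 5))) = sqrt(-4833 + 1/((3/2)*8 - 1/2*5*(3 + 5))) = sqrt(-4833 + 1/(12 - 1/2*5*8)) = sqrt(-4833 + 1/(12 - 20)) = sqrt(-4833 + 1/(-8)) = sqrt(-4833 - 1/8) = sqrt(-38665/8) = I*sqrt(77330)/4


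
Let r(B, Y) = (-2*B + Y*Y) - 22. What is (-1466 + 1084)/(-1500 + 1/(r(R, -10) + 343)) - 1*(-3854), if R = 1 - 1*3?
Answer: 2457083496/637499 ≈ 3854.3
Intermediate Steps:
R = -2 (R = 1 - 3 = -2)
r(B, Y) = -22 + Y² - 2*B (r(B, Y) = (-2*B + Y²) - 22 = (Y² - 2*B) - 22 = -22 + Y² - 2*B)
(-1466 + 1084)/(-1500 + 1/(r(R, -10) + 343)) - 1*(-3854) = (-1466 + 1084)/(-1500 + 1/((-22 + (-10)² - 2*(-2)) + 343)) - 1*(-3854) = -382/(-1500 + 1/((-22 + 100 + 4) + 343)) + 3854 = -382/(-1500 + 1/(82 + 343)) + 3854 = -382/(-1500 + 1/425) + 3854 = -382/(-637499/425) + 3854 = -382*(-425/637499) + 3854 = 162350/637499 + 3854 = 2457083496/637499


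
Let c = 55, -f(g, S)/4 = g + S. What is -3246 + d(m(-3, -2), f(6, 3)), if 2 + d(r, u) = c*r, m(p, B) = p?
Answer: -3413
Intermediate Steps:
f(g, S) = -4*S - 4*g (f(g, S) = -4*(g + S) = -4*(S + g) = -4*S - 4*g)
d(r, u) = -2 + 55*r
-3246 + d(m(-3, -2), f(6, 3)) = -3246 + (-2 + 55*(-3)) = -3246 + (-2 - 165) = -3246 - 167 = -3413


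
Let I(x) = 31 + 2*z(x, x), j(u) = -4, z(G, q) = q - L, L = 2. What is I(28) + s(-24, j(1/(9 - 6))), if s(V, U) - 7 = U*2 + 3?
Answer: 85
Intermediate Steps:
z(G, q) = -2 + q (z(G, q) = q - 1*2 = q - 2 = -2 + q)
s(V, U) = 10 + 2*U (s(V, U) = 7 + (U*2 + 3) = 7 + (2*U + 3) = 7 + (3 + 2*U) = 10 + 2*U)
I(x) = 27 + 2*x (I(x) = 31 + 2*(-2 + x) = 31 + (-4 + 2*x) = 27 + 2*x)
I(28) + s(-24, j(1/(9 - 6))) = (27 + 2*28) + (10 + 2*(-4)) = (27 + 56) + (10 - 8) = 83 + 2 = 85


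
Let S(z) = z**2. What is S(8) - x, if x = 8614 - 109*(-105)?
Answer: -19995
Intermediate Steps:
x = 20059 (x = 8614 - 1*(-11445) = 8614 + 11445 = 20059)
S(8) - x = 8**2 - 1*20059 = 64 - 20059 = -19995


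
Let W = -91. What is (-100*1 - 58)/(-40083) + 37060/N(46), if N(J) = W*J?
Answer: -742407296/83893719 ≈ -8.8494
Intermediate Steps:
N(J) = -91*J
(-100*1 - 58)/(-40083) + 37060/N(46) = (-100*1 - 58)/(-40083) + 37060/((-91*46)) = (-100 - 58)*(-1/40083) + 37060/(-4186) = -158*(-1/40083) + 37060*(-1/4186) = 158/40083 - 18530/2093 = -742407296/83893719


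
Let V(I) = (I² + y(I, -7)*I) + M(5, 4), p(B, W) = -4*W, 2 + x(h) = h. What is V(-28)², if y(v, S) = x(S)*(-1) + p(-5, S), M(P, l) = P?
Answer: 61009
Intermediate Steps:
x(h) = -2 + h
y(v, S) = 2 - 5*S (y(v, S) = (-2 + S)*(-1) - 4*S = (2 - S) - 4*S = 2 - 5*S)
V(I) = 5 + I² + 37*I (V(I) = (I² + (2 - 5*(-7))*I) + 5 = (I² + (2 + 35)*I) + 5 = (I² + 37*I) + 5 = 5 + I² + 37*I)
V(-28)² = (5 + (-28)² + 37*(-28))² = (5 + 784 - 1036)² = (-247)² = 61009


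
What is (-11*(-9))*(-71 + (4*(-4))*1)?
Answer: -8613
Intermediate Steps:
(-11*(-9))*(-71 + (4*(-4))*1) = 99*(-71 - 16*1) = 99*(-71 - 16) = 99*(-87) = -8613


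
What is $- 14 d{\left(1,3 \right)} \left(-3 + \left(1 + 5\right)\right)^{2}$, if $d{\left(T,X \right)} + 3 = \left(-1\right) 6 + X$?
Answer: $756$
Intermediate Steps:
$d{\left(T,X \right)} = -9 + X$ ($d{\left(T,X \right)} = -3 + \left(\left(-1\right) 6 + X\right) = -3 + \left(-6 + X\right) = -9 + X$)
$- 14 d{\left(1,3 \right)} \left(-3 + \left(1 + 5\right)\right)^{2} = - 14 \left(-9 + 3\right) \left(-3 + \left(1 + 5\right)\right)^{2} = \left(-14\right) \left(-6\right) \left(-3 + 6\right)^{2} = 84 \cdot 3^{2} = 84 \cdot 9 = 756$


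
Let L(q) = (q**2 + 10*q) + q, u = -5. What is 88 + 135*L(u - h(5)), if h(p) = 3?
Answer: -3152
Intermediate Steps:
L(q) = q**2 + 11*q
88 + 135*L(u - h(5)) = 88 + 135*((-5 - 1*3)*(11 + (-5 - 1*3))) = 88 + 135*((-5 - 3)*(11 + (-5 - 3))) = 88 + 135*(-8*(11 - 8)) = 88 + 135*(-8*3) = 88 + 135*(-24) = 88 - 3240 = -3152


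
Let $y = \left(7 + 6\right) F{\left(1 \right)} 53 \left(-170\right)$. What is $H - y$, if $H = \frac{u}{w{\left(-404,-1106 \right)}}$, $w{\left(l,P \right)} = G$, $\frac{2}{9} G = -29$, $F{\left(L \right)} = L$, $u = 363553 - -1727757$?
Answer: $\frac{26388310}{261} \approx 1.011 \cdot 10^{5}$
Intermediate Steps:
$u = 2091310$ ($u = 363553 + 1727757 = 2091310$)
$G = - \frac{261}{2}$ ($G = \frac{9}{2} \left(-29\right) = - \frac{261}{2} \approx -130.5$)
$w{\left(l,P \right)} = - \frac{261}{2}$
$H = - \frac{4182620}{261}$ ($H = \frac{2091310}{- \frac{261}{2}} = 2091310 \left(- \frac{2}{261}\right) = - \frac{4182620}{261} \approx -16025.0$)
$y = -117130$ ($y = \left(7 + 6\right) 1 \cdot 53 \left(-170\right) = 13 \cdot 1 \cdot 53 \left(-170\right) = 13 \cdot 53 \left(-170\right) = 689 \left(-170\right) = -117130$)
$H - y = - \frac{4182620}{261} - -117130 = - \frac{4182620}{261} + 117130 = \frac{26388310}{261}$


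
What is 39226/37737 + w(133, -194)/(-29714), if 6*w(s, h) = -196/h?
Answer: 113058835937/108767770146 ≈ 1.0395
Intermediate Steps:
w(s, h) = -98/(3*h) (w(s, h) = (-196/h)/6 = -98/(3*h))
39226/37737 + w(133, -194)/(-29714) = 39226/37737 - 98/3/(-194)/(-29714) = 39226*(1/37737) - 98/3*(-1/194)*(-1/29714) = 39226/37737 + (49/291)*(-1/29714) = 39226/37737 - 49/8646774 = 113058835937/108767770146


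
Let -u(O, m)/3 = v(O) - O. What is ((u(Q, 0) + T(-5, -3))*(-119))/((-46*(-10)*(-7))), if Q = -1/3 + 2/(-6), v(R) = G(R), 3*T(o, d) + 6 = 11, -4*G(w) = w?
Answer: -17/552 ≈ -0.030797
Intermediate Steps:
G(w) = -w/4
T(o, d) = 5/3 (T(o, d) = -2 + (⅓)*11 = -2 + 11/3 = 5/3)
v(R) = -R/4
Q = -⅔ (Q = -1*⅓ + 2*(-⅙) = -⅓ - ⅓ = -⅔ ≈ -0.66667)
u(O, m) = 15*O/4 (u(O, m) = -3*(-O/4 - O) = -(-15)*O/4 = 15*O/4)
((u(Q, 0) + T(-5, -3))*(-119))/((-46*(-10)*(-7))) = (((15/4)*(-⅔) + 5/3)*(-119))/((-46*(-10)*(-7))) = ((-5/2 + 5/3)*(-119))/((460*(-7))) = -⅚*(-119)/(-3220) = (595/6)*(-1/3220) = -17/552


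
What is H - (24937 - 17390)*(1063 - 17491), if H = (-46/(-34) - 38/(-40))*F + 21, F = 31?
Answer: 42153950853/340 ≈ 1.2398e+8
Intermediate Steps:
H = 31413/340 (H = (-46/(-34) - 38/(-40))*31 + 21 = (-46*(-1/34) - 38*(-1/40))*31 + 21 = (23/17 + 19/20)*31 + 21 = (783/340)*31 + 21 = 24273/340 + 21 = 31413/340 ≈ 92.391)
H - (24937 - 17390)*(1063 - 17491) = 31413/340 - (24937 - 17390)*(1063 - 17491) = 31413/340 - 7547*(-16428) = 31413/340 - 1*(-123982116) = 31413/340 + 123982116 = 42153950853/340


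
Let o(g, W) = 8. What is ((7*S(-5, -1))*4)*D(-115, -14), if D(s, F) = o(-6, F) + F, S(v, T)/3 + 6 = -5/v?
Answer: 2520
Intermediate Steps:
S(v, T) = -18 - 15/v (S(v, T) = -18 + 3*(-5/v) = -18 - 15/v)
D(s, F) = 8 + F
((7*S(-5, -1))*4)*D(-115, -14) = ((7*(-18 - 15/(-5)))*4)*(8 - 14) = ((7*(-18 - 15*(-1/5)))*4)*(-6) = ((7*(-18 + 3))*4)*(-6) = ((7*(-15))*4)*(-6) = -105*4*(-6) = -420*(-6) = 2520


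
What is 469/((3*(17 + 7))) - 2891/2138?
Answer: 397285/76968 ≈ 5.1617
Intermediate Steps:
469/((3*(17 + 7))) - 2891/2138 = 469/((3*24)) - 2891*1/2138 = 469/72 - 2891/2138 = 397285/76968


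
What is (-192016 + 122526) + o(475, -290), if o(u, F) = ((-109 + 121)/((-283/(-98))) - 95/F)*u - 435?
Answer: -1112796075/16414 ≈ -67796.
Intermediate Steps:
o(u, F) = -435 + u*(1176/283 - 95/F) (o(u, F) = (12/((-283*(-1/98))) - 95/F)*u - 435 = (12/(283/98) - 95/F)*u - 435 = (12*(98/283) - 95/F)*u - 435 = (1176/283 - 95/F)*u - 435 = u*(1176/283 - 95/F) - 435 = -435 + u*(1176/283 - 95/F))
(-192016 + 122526) + o(475, -290) = (-192016 + 122526) + (-435 + (1176/283)*475 - 95*475/(-290)) = -69490 + (-435 + 558600/283 - 95*475*(-1/290)) = -69490 + (-435 + 558600/283 + 9025/58) = -69490 + 27812785/16414 = -1112796075/16414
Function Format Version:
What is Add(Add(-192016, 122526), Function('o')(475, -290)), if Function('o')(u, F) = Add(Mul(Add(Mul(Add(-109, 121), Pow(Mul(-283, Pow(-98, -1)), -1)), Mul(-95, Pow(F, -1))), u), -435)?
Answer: Rational(-1112796075, 16414) ≈ -67796.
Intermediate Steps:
Function('o')(u, F) = Add(-435, Mul(u, Add(Rational(1176, 283), Mul(-95, Pow(F, -1))))) (Function('o')(u, F) = Add(Mul(Add(Mul(12, Pow(Mul(-283, Rational(-1, 98)), -1)), Mul(-95, Pow(F, -1))), u), -435) = Add(Mul(Add(Mul(12, Pow(Rational(283, 98), -1)), Mul(-95, Pow(F, -1))), u), -435) = Add(Mul(Add(Mul(12, Rational(98, 283)), Mul(-95, Pow(F, -1))), u), -435) = Add(Mul(Add(Rational(1176, 283), Mul(-95, Pow(F, -1))), u), -435) = Add(Mul(u, Add(Rational(1176, 283), Mul(-95, Pow(F, -1)))), -435) = Add(-435, Mul(u, Add(Rational(1176, 283), Mul(-95, Pow(F, -1))))))
Add(Add(-192016, 122526), Function('o')(475, -290)) = Add(Add(-192016, 122526), Add(-435, Mul(Rational(1176, 283), 475), Mul(-95, 475, Pow(-290, -1)))) = Add(-69490, Add(-435, Rational(558600, 283), Mul(-95, 475, Rational(-1, 290)))) = Add(-69490, Add(-435, Rational(558600, 283), Rational(9025, 58))) = Add(-69490, Rational(27812785, 16414)) = Rational(-1112796075, 16414)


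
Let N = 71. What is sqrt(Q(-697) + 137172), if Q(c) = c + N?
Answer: sqrt(136546) ≈ 369.52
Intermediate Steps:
Q(c) = 71 + c (Q(c) = c + 71 = 71 + c)
sqrt(Q(-697) + 137172) = sqrt((71 - 697) + 137172) = sqrt(-626 + 137172) = sqrt(136546)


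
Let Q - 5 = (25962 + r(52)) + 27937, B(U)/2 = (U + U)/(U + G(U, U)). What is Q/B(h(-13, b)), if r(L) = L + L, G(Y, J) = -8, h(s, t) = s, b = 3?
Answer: 283542/13 ≈ 21811.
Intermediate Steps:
B(U) = 4*U/(-8 + U) (B(U) = 2*((U + U)/(U - 8)) = 2*((2*U)/(-8 + U)) = 2*(2*U/(-8 + U)) = 4*U/(-8 + U))
r(L) = 2*L
Q = 54008 (Q = 5 + ((25962 + 2*52) + 27937) = 5 + ((25962 + 104) + 27937) = 5 + (26066 + 27937) = 5 + 54003 = 54008)
Q/B(h(-13, b)) = 54008/((4*(-13)/(-8 - 13))) = 54008/((4*(-13)/(-21))) = 54008/((4*(-13)*(-1/21))) = 54008/(52/21) = 54008*(21/52) = 283542/13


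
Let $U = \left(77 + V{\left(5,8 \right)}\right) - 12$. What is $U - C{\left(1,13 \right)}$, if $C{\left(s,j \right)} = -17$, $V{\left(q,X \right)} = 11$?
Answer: $93$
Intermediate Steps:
$U = 76$ ($U = \left(77 + 11\right) - 12 = 88 - 12 = 76$)
$U - C{\left(1,13 \right)} = 76 - -17 = 76 + 17 = 93$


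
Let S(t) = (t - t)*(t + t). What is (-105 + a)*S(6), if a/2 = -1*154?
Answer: 0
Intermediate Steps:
a = -308 (a = 2*(-1*154) = 2*(-154) = -308)
S(t) = 0 (S(t) = 0*(2*t) = 0)
(-105 + a)*S(6) = (-105 - 308)*0 = -413*0 = 0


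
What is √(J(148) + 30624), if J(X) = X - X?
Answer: 4*√1914 ≈ 175.00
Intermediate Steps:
J(X) = 0
√(J(148) + 30624) = √(0 + 30624) = √30624 = 4*√1914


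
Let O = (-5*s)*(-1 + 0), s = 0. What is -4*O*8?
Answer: 0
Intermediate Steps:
O = 0 (O = (-5*0)*(-1 + 0) = 0*(-1) = 0)
-4*O*8 = -4*0*8 = 0*8 = 0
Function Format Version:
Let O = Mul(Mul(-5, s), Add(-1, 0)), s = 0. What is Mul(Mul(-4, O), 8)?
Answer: 0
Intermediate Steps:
O = 0 (O = Mul(Mul(-5, 0), Add(-1, 0)) = Mul(0, -1) = 0)
Mul(Mul(-4, O), 8) = Mul(Mul(-4, 0), 8) = Mul(0, 8) = 0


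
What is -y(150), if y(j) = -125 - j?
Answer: 275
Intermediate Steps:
-y(150) = -(-125 - 1*150) = -(-125 - 150) = -1*(-275) = 275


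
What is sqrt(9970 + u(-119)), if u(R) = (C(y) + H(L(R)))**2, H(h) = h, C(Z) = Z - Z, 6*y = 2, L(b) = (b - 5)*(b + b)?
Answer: sqrt(870968114) ≈ 29512.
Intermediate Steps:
L(b) = 2*b*(-5 + b) (L(b) = (-5 + b)*(2*b) = 2*b*(-5 + b))
y = 1/3 (y = (1/6)*2 = 1/3 ≈ 0.33333)
C(Z) = 0
u(R) = 4*R**2*(-5 + R)**2 (u(R) = (0 + 2*R*(-5 + R))**2 = (2*R*(-5 + R))**2 = 4*R**2*(-5 + R)**2)
sqrt(9970 + u(-119)) = sqrt(9970 + 4*(-119)**2*(-5 - 119)**2) = sqrt(9970 + 4*14161*(-124)**2) = sqrt(9970 + 4*14161*15376) = sqrt(9970 + 870958144) = sqrt(870968114)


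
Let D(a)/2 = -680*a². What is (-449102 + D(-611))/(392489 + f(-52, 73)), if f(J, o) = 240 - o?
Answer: -254082831/196328 ≈ -1294.2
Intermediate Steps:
D(a) = -1360*a² (D(a) = 2*(-680*a²) = -1360*a²)
(-449102 + D(-611))/(392489 + f(-52, 73)) = (-449102 - 1360*(-611)²)/(392489 + (240 - 1*73)) = (-449102 - 1360*373321)/(392489 + (240 - 73)) = (-449102 - 507716560)/(392489 + 167) = -508165662/392656 = -508165662*1/392656 = -254082831/196328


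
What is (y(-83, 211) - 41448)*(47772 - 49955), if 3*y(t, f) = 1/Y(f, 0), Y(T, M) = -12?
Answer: 3257317607/36 ≈ 9.0481e+7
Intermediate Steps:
y(t, f) = -1/36 (y(t, f) = (⅓)/(-12) = (⅓)*(-1/12) = -1/36)
(y(-83, 211) - 41448)*(47772 - 49955) = (-1/36 - 41448)*(47772 - 49955) = -1492129/36*(-2183) = 3257317607/36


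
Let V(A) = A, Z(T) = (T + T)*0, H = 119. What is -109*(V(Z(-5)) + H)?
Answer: -12971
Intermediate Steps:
Z(T) = 0 (Z(T) = (2*T)*0 = 0)
-109*(V(Z(-5)) + H) = -109*(0 + 119) = -109*119 = -12971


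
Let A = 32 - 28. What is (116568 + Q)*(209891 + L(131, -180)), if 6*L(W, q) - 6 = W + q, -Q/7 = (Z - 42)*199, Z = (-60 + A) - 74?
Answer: 224259196846/3 ≈ 7.4753e+10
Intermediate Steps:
A = 4
Z = -130 (Z = (-60 + 4) - 74 = -56 - 74 = -130)
Q = 239596 (Q = -7*(-130 - 42)*199 = -(-1204)*199 = -7*(-34228) = 239596)
L(W, q) = 1 + W/6 + q/6 (L(W, q) = 1 + (W + q)/6 = 1 + (W/6 + q/6) = 1 + W/6 + q/6)
(116568 + Q)*(209891 + L(131, -180)) = (116568 + 239596)*(209891 + (1 + (⅙)*131 + (⅙)*(-180))) = 356164*(209891 + (1 + 131/6 - 30)) = 356164*(209891 - 43/6) = 356164*(1259303/6) = 224259196846/3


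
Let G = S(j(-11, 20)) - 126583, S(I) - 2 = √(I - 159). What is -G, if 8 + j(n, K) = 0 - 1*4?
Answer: 126581 - 3*I*√19 ≈ 1.2658e+5 - 13.077*I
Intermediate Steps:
j(n, K) = -12 (j(n, K) = -8 + (0 - 1*4) = -8 + (0 - 4) = -8 - 4 = -12)
S(I) = 2 + √(-159 + I) (S(I) = 2 + √(I - 159) = 2 + √(-159 + I))
G = -126581 + 3*I*√19 (G = (2 + √(-159 - 12)) - 126583 = (2 + √(-171)) - 126583 = (2 + 3*I*√19) - 126583 = -126581 + 3*I*√19 ≈ -1.2658e+5 + 13.077*I)
-G = -(-126581 + 3*I*√19) = 126581 - 3*I*√19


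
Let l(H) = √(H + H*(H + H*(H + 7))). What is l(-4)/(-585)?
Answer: -2*√15/585 ≈ -0.013241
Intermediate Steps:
l(H) = √(H + H*(H + H*(7 + H)))
l(-4)/(-585) = √(-4*(1 + (-4)² + 8*(-4)))/(-585) = -2*√15/585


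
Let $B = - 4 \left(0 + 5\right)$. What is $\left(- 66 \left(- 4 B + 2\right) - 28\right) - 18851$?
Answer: $-24291$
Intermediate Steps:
$B = -20$ ($B = \left(-4\right) 5 = -20$)
$\left(- 66 \left(- 4 B + 2\right) - 28\right) - 18851 = \left(- 66 \left(\left(-4\right) \left(-20\right) + 2\right) - 28\right) - 18851 = \left(- 66 \left(80 + 2\right) - 28\right) - 18851 = \left(\left(-66\right) 82 - 28\right) - 18851 = \left(-5412 - 28\right) - 18851 = -5440 - 18851 = -24291$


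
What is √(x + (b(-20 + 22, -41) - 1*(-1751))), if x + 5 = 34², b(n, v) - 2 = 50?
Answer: √2954 ≈ 54.351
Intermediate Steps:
b(n, v) = 52 (b(n, v) = 2 + 50 = 52)
x = 1151 (x = -5 + 34² = -5 + 1156 = 1151)
√(x + (b(-20 + 22, -41) - 1*(-1751))) = √(1151 + (52 - 1*(-1751))) = √(1151 + (52 + 1751)) = √(1151 + 1803) = √2954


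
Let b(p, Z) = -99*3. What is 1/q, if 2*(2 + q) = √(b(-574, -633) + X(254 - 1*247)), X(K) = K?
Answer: -4/153 - I*√290/153 ≈ -0.026144 - 0.1113*I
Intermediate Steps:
b(p, Z) = -297
q = -2 + I*√290/2 (q = -2 + √(-297 + (254 - 1*247))/2 = -2 + √(-297 + (254 - 247))/2 = -2 + √(-297 + 7)/2 = -2 + √(-290)/2 = -2 + (I*√290)/2 = -2 + I*√290/2 ≈ -2.0 + 8.5147*I)
1/q = 1/(-2 + I*√290/2)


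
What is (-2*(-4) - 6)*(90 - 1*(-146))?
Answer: 472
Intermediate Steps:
(-2*(-4) - 6)*(90 - 1*(-146)) = (8 - 6)*(90 + 146) = 2*236 = 472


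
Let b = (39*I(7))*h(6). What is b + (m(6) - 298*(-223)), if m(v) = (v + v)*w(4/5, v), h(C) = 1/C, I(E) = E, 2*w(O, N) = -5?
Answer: 132939/2 ≈ 66470.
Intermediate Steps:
w(O, N) = -5/2 (w(O, N) = (½)*(-5) = -5/2)
m(v) = -5*v (m(v) = (v + v)*(-5/2) = (2*v)*(-5/2) = -5*v)
b = 91/2 (b = (39*7)/6 = 273*(⅙) = 91/2 ≈ 45.500)
b + (m(6) - 298*(-223)) = 91/2 + (-5*6 - 298*(-223)) = 91/2 + (-30 + 66454) = 91/2 + 66424 = 132939/2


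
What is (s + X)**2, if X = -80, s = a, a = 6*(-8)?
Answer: 16384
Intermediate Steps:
a = -48
s = -48
(s + X)**2 = (-48 - 80)**2 = (-128)**2 = 16384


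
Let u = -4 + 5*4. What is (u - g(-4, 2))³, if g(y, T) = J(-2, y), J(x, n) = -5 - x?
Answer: 6859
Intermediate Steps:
u = 16 (u = -4 + 20 = 16)
g(y, T) = -3 (g(y, T) = -5 - 1*(-2) = -5 + 2 = -3)
(u - g(-4, 2))³ = (16 - 1*(-3))³ = (16 + 3)³ = 19³ = 6859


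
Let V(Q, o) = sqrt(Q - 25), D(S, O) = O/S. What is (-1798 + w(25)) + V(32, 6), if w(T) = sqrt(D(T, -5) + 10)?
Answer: -1798 + sqrt(7) + 7*sqrt(5)/5 ≈ -1792.2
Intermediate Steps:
V(Q, o) = sqrt(-25 + Q)
w(T) = sqrt(10 - 5/T) (w(T) = sqrt(-5/T + 10) = sqrt(10 - 5/T))
(-1798 + w(25)) + V(32, 6) = (-1798 + sqrt(10 - 5/25)) + sqrt(-25 + 32) = (-1798 + sqrt(10 - 5*1/25)) + sqrt(7) = (-1798 + sqrt(10 - 1/5)) + sqrt(7) = (-1798 + sqrt(49/5)) + sqrt(7) = (-1798 + 7*sqrt(5)/5) + sqrt(7) = -1798 + sqrt(7) + 7*sqrt(5)/5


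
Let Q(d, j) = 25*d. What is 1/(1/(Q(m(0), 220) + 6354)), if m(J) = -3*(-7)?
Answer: 6879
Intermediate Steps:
m(J) = 21
1/(1/(Q(m(0), 220) + 6354)) = 1/(1/(25*21 + 6354)) = 1/(1/(525 + 6354)) = 1/(1/6879) = 6879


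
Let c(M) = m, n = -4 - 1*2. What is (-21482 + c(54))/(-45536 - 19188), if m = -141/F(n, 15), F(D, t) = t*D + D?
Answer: 687377/2071168 ≈ 0.33188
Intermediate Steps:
n = -6 (n = -4 - 2 = -6)
F(D, t) = D + D*t (F(D, t) = D*t + D = D + D*t)
m = 47/32 (m = -141*(-1/(6*(1 + 15))) = -141/((-6*16)) = -141/(-96) = -141*(-1/96) = 47/32 ≈ 1.4688)
c(M) = 47/32
(-21482 + c(54))/(-45536 - 19188) = (-21482 + 47/32)/(-45536 - 19188) = -687377/32/(-64724) = -687377/32*(-1/64724) = 687377/2071168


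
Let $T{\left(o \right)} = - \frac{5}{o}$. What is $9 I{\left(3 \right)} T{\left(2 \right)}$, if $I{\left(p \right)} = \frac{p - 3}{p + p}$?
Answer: $0$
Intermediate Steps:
$I{\left(p \right)} = \frac{-3 + p}{2 p}$
$9 I{\left(3 \right)} T{\left(2 \right)} = 9 \frac{-3 + 3}{2 \cdot 3} \left(- \frac{5}{2}\right) = 9 \cdot \frac{1}{2} \cdot \frac{1}{3} \cdot 0 \left(\left(-5\right) \frac{1}{2}\right) = 9 \cdot 0 \left(- \frac{5}{2}\right) = 0 \left(- \frac{5}{2}\right) = 0$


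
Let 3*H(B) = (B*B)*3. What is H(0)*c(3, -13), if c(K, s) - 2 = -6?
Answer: 0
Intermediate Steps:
H(B) = B² (H(B) = ((B*B)*3)/3 = (B²*3)/3 = (3*B²)/3 = B²)
c(K, s) = -4 (c(K, s) = 2 - 6 = -4)
H(0)*c(3, -13) = 0²*(-4) = 0*(-4) = 0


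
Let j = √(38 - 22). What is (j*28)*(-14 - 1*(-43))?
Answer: 3248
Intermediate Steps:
j = 4 (j = √16 = 4)
(j*28)*(-14 - 1*(-43)) = (4*28)*(-14 - 1*(-43)) = 112*(-14 + 43) = 112*29 = 3248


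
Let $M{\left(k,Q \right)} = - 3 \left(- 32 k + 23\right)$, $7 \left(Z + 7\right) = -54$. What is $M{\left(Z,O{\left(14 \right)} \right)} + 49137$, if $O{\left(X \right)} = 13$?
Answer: $\frac{333588}{7} \approx 47655.0$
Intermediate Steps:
$Z = - \frac{103}{7}$ ($Z = -7 + \frac{1}{7} \left(-54\right) = -7 - \frac{54}{7} = - \frac{103}{7} \approx -14.714$)
$M{\left(k,Q \right)} = -69 + 96 k$ ($M{\left(k,Q \right)} = - 3 \left(23 - 32 k\right) = -69 + 96 k$)
$M{\left(Z,O{\left(14 \right)} \right)} + 49137 = \left(-69 + 96 \left(- \frac{103}{7}\right)\right) + 49137 = \left(-69 - \frac{9888}{7}\right) + 49137 = - \frac{10371}{7} + 49137 = \frac{333588}{7}$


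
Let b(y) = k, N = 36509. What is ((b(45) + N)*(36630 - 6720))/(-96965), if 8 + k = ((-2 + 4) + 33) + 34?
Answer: -218761740/19393 ≈ -11280.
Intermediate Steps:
k = 61 (k = -8 + (((-2 + 4) + 33) + 34) = -8 + ((2 + 33) + 34) = -8 + (35 + 34) = -8 + 69 = 61)
b(y) = 61
((b(45) + N)*(36630 - 6720))/(-96965) = ((61 + 36509)*(36630 - 6720))/(-96965) = (36570*29910)*(-1/96965) = 1093808700*(-1/96965) = -218761740/19393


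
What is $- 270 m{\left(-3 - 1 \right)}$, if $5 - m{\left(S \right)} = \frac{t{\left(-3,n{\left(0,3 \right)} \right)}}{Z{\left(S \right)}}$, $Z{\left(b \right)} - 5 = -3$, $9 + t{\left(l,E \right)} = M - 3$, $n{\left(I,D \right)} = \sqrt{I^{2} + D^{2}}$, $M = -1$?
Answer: $-3105$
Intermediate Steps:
$n{\left(I,D \right)} = \sqrt{D^{2} + I^{2}}$
$t{\left(l,E \right)} = -13$ ($t{\left(l,E \right)} = -9 - 4 = -13$)
$Z{\left(b \right)} = 2$ ($Z{\left(b \right)} = 5 - 3 = 2$)
$m{\left(S \right)} = \frac{23}{2}$ ($m{\left(S \right)} = 5 - - \frac{13}{2} = 5 + \frac{13}{2} = \frac{23}{2}$)
$- 270 m{\left(-3 - 1 \right)} = \left(-270\right) \frac{23}{2} = -3105$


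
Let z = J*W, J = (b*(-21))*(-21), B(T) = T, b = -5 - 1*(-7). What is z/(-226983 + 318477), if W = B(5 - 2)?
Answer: 147/5083 ≈ 0.028920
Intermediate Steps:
b = 2 (b = -5 + 7 = 2)
J = 882 (J = (2*(-21))*(-21) = -42*(-21) = 882)
W = 3 (W = 5 - 2 = 3)
z = 2646 (z = 882*3 = 2646)
z/(-226983 + 318477) = 2646/(-226983 + 318477) = 2646/91494 = 2646*(1/91494) = 147/5083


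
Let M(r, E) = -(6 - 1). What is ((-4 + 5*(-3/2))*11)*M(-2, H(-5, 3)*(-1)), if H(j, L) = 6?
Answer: 1265/2 ≈ 632.50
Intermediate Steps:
M(r, E) = -5 (M(r, E) = -1*5 = -5)
((-4 + 5*(-3/2))*11)*M(-2, H(-5, 3)*(-1)) = ((-4 + 5*(-3/2))*11)*(-5) = ((-4 - 15/2)*11)*(-5) = -23/2*11*(-5) = -253/2*(-5) = 1265/2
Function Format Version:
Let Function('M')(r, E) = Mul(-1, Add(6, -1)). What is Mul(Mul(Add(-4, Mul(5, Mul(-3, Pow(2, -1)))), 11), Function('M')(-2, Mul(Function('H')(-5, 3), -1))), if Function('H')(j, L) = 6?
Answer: Rational(1265, 2) ≈ 632.50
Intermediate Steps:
Function('M')(r, E) = -5 (Function('M')(r, E) = Mul(-1, 5) = -5)
Mul(Mul(Add(-4, Mul(5, Mul(-3, Pow(2, -1)))), 11), Function('M')(-2, Mul(Function('H')(-5, 3), -1))) = Mul(Mul(Add(-4, Mul(5, Mul(-3, Pow(2, -1)))), 11), -5) = Mul(Mul(Add(-4, Mul(5, Mul(-3, Rational(1, 2)))), 11), -5) = Mul(Mul(Add(-4, Mul(5, Rational(-3, 2))), 11), -5) = Mul(Mul(Add(-4, Rational(-15, 2)), 11), -5) = Mul(Mul(Rational(-23, 2), 11), -5) = Mul(Rational(-253, 2), -5) = Rational(1265, 2)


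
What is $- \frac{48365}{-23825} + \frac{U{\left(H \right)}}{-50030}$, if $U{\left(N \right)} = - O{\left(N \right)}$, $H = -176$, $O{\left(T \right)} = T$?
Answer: $\frac{9662031}{4767859} \approx 2.0265$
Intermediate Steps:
$U{\left(N \right)} = - N$
$- \frac{48365}{-23825} + \frac{U{\left(H \right)}}{-50030} = - \frac{48365}{-23825} + \frac{\left(-1\right) \left(-176\right)}{-50030} = \left(-48365\right) \left(- \frac{1}{23825}\right) + 176 \left(- \frac{1}{50030}\right) = \frac{9673}{4765} - \frac{88}{25015} = \frac{9662031}{4767859}$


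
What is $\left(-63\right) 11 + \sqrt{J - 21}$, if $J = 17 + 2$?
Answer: $-693 + i \sqrt{2} \approx -693.0 + 1.4142 i$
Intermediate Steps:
$J = 19$
$\left(-63\right) 11 + \sqrt{J - 21} = \left(-63\right) 11 + \sqrt{19 - 21} = -693 + \sqrt{-2} = -693 + i \sqrt{2}$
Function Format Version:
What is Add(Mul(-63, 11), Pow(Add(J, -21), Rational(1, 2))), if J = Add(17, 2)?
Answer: Add(-693, Mul(I, Pow(2, Rational(1, 2)))) ≈ Add(-693.00, Mul(1.4142, I))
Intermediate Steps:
J = 19
Add(Mul(-63, 11), Pow(Add(J, -21), Rational(1, 2))) = Add(Mul(-63, 11), Pow(Add(19, -21), Rational(1, 2))) = Add(-693, Pow(-2, Rational(1, 2))) = Add(-693, Mul(I, Pow(2, Rational(1, 2))))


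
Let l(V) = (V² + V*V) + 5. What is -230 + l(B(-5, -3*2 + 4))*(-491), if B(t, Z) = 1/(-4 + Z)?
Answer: -48821/18 ≈ -2712.3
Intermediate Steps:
l(V) = 5 + 2*V² (l(V) = (V² + V²) + 5 = 2*V² + 5 = 5 + 2*V²)
-230 + l(B(-5, -3*2 + 4))*(-491) = -230 + (5 + 2*(1/(-4 + (-3*2 + 4)))²)*(-491) = -230 + (5 + 2*(1/(-4 + (-6 + 4)))²)*(-491) = -230 + (5 + 2*(1/(-4 - 2))²)*(-491) = -230 + (5 + 2*(1/(-6))²)*(-491) = -230 + (5 + 2*(-⅙)²)*(-491) = -230 + (5 + 2*(1/36))*(-491) = -230 + (5 + 1/18)*(-491) = -230 + (91/18)*(-491) = -230 - 44681/18 = -48821/18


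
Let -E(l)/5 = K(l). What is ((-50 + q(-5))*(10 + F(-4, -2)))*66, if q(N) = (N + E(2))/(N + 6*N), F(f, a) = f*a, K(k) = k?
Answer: -412236/7 ≈ -58891.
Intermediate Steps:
F(f, a) = a*f
E(l) = -5*l
q(N) = (-10 + N)/(7*N) (q(N) = (N - 5*2)/(N + 6*N) = (N - 10)/((7*N)) = (-10 + N)*(1/(7*N)) = (-10 + N)/(7*N))
((-50 + q(-5))*(10 + F(-4, -2)))*66 = ((-50 + (1/7)*(-10 - 5)/(-5))*(10 - 2*(-4)))*66 = ((-50 + (1/7)*(-1/5)*(-15))*(10 + 8))*66 = ((-50 + 3/7)*18)*66 = -347/7*18*66 = -6246/7*66 = -412236/7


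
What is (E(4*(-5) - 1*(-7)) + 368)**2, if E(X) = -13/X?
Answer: 136161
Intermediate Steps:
(E(4*(-5) - 1*(-7)) + 368)**2 = (-13/(4*(-5) - 1*(-7)) + 368)**2 = (-13/(-20 + 7) + 368)**2 = (-13/(-13) + 368)**2 = (-13*(-1/13) + 368)**2 = (1 + 368)**2 = 369**2 = 136161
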